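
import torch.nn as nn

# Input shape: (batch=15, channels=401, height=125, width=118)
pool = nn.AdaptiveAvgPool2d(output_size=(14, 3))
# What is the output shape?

Input shape: (15, 401, 125, 118)
Output shape: (15, 401, 14, 3)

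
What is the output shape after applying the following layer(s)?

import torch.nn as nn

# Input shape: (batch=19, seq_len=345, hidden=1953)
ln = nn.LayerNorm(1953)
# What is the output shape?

Input shape: (19, 345, 1953)
Output shape: (19, 345, 1953)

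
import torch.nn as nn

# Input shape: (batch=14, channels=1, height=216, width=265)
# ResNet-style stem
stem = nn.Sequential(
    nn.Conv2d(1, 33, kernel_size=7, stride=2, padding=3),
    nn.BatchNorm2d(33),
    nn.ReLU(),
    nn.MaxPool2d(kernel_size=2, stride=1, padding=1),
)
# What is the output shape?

Input shape: (14, 1, 216, 265)
  -> after Conv2d 7x7 stride=2: (14, 33, 108, 133)
Output shape: (14, 33, 109, 134)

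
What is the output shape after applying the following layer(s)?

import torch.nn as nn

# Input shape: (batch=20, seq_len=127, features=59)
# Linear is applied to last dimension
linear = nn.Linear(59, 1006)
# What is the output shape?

Input shape: (20, 127, 59)
Output shape: (20, 127, 1006)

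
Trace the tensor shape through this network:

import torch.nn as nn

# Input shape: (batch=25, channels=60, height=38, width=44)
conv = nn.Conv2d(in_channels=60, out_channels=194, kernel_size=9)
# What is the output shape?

Input shape: (25, 60, 38, 44)
Output shape: (25, 194, 30, 36)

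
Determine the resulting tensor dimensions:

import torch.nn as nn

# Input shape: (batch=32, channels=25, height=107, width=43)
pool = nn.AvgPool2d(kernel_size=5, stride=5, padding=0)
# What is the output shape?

Input shape: (32, 25, 107, 43)
Output shape: (32, 25, 21, 8)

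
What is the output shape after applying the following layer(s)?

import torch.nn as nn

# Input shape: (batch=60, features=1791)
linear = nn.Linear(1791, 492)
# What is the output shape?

Input shape: (60, 1791)
Output shape: (60, 492)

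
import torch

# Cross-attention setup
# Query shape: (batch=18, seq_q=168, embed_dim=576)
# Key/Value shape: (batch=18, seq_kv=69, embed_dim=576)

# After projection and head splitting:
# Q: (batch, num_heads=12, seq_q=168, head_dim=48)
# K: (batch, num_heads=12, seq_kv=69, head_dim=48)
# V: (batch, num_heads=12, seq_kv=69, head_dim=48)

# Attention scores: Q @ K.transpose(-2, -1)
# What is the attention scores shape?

Input shape: (18, 168, 576)
Output shape: (18, 12, 168, 69)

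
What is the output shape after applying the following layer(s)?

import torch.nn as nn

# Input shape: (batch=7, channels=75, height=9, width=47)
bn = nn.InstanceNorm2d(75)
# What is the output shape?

Input shape: (7, 75, 9, 47)
Output shape: (7, 75, 9, 47)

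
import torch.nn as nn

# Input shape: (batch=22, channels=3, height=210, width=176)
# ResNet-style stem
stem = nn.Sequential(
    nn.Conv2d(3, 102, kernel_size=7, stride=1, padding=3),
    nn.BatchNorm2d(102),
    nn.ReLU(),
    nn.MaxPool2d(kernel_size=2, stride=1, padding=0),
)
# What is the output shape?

Input shape: (22, 3, 210, 176)
  -> after Conv2d 7x7 stride=1: (22, 102, 210, 176)
Output shape: (22, 102, 209, 175)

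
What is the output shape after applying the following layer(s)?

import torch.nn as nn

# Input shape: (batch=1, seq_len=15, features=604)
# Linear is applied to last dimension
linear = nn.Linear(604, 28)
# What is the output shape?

Input shape: (1, 15, 604)
Output shape: (1, 15, 28)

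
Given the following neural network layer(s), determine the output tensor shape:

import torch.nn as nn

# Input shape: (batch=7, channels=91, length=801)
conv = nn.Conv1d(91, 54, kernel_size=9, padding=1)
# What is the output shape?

Input shape: (7, 91, 801)
Output shape: (7, 54, 795)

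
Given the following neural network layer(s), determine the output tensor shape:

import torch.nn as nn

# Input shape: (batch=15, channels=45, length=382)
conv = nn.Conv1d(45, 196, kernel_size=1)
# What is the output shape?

Input shape: (15, 45, 382)
Output shape: (15, 196, 382)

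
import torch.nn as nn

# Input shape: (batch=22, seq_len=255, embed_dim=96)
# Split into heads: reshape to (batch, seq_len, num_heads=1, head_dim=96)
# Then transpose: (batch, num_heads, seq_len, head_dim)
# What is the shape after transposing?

Input shape: (22, 255, 96)
  -> after reshape: (22, 255, 1, 96)
Output shape: (22, 1, 255, 96)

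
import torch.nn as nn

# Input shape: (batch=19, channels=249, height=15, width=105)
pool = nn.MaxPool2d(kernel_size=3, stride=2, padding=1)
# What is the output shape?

Input shape: (19, 249, 15, 105)
Output shape: (19, 249, 8, 53)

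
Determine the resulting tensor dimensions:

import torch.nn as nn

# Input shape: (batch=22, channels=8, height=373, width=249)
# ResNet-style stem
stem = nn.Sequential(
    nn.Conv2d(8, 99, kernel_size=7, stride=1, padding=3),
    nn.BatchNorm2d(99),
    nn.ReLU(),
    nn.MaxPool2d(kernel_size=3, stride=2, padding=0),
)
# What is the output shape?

Input shape: (22, 8, 373, 249)
  -> after Conv2d 7x7 stride=1: (22, 99, 373, 249)
Output shape: (22, 99, 186, 124)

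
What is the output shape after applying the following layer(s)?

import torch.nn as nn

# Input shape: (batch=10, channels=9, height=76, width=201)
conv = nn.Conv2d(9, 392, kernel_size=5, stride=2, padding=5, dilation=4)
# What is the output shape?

Input shape: (10, 9, 76, 201)
Output shape: (10, 392, 35, 98)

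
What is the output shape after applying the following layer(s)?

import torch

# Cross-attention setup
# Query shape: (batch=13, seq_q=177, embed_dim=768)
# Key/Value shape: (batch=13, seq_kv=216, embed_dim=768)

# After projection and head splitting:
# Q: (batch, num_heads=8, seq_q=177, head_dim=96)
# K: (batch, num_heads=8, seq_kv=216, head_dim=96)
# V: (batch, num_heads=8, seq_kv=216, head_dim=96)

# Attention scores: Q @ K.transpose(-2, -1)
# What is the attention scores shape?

Input shape: (13, 177, 768)
Output shape: (13, 8, 177, 216)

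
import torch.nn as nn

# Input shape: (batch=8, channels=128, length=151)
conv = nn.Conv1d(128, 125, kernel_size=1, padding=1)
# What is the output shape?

Input shape: (8, 128, 151)
Output shape: (8, 125, 153)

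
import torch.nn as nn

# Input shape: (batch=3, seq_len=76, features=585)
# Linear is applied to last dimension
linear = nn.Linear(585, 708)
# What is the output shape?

Input shape: (3, 76, 585)
Output shape: (3, 76, 708)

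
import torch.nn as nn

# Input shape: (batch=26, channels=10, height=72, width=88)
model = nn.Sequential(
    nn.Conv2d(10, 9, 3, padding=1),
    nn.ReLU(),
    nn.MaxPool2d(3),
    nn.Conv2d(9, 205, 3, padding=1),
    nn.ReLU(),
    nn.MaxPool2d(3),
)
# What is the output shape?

Input shape: (26, 10, 72, 88)
  -> after first Conv2d: (26, 9, 72, 88)
  -> after first MaxPool2d: (26, 9, 24, 29)
  -> after second Conv2d: (26, 205, 24, 29)
Output shape: (26, 205, 8, 9)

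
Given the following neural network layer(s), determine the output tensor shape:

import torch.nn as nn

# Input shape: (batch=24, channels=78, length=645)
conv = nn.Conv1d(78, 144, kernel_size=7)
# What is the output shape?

Input shape: (24, 78, 645)
Output shape: (24, 144, 639)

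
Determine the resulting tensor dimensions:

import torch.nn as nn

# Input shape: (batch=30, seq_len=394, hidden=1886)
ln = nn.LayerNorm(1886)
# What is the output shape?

Input shape: (30, 394, 1886)
Output shape: (30, 394, 1886)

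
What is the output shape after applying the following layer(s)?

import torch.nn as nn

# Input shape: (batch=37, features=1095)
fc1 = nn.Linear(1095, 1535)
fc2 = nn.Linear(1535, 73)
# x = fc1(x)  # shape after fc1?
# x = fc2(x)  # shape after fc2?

Input shape: (37, 1095)
  -> after fc1: (37, 1535)
Output shape: (37, 73)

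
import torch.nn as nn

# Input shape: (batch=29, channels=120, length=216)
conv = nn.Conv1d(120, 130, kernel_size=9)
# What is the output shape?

Input shape: (29, 120, 216)
Output shape: (29, 130, 208)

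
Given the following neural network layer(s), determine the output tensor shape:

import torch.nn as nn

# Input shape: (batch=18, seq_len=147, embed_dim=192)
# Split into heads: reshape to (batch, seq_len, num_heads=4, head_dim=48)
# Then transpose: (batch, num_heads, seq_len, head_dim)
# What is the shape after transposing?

Input shape: (18, 147, 192)
  -> after reshape: (18, 147, 4, 48)
Output shape: (18, 4, 147, 48)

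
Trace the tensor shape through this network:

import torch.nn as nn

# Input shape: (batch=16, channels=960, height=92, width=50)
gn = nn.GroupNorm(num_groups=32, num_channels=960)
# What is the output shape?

Input shape: (16, 960, 92, 50)
Output shape: (16, 960, 92, 50)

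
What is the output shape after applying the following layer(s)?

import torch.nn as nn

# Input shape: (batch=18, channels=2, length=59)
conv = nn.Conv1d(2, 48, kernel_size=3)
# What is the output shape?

Input shape: (18, 2, 59)
Output shape: (18, 48, 57)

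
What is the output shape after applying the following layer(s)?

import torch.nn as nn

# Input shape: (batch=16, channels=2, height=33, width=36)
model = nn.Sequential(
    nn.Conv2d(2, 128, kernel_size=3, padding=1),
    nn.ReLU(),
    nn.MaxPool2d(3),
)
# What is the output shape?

Input shape: (16, 2, 33, 36)
  -> after Conv2d: (16, 128, 33, 36)
  -> after ReLU: (16, 128, 33, 36)
Output shape: (16, 128, 11, 12)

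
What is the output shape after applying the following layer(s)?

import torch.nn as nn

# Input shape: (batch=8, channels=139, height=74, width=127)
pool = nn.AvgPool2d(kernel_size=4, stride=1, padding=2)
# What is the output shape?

Input shape: (8, 139, 74, 127)
Output shape: (8, 139, 75, 128)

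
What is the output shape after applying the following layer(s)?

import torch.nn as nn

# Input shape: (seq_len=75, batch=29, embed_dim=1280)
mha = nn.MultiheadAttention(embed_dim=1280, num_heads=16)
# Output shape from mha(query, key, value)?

Input shape: (75, 29, 1280)
Output shape: (75, 29, 1280)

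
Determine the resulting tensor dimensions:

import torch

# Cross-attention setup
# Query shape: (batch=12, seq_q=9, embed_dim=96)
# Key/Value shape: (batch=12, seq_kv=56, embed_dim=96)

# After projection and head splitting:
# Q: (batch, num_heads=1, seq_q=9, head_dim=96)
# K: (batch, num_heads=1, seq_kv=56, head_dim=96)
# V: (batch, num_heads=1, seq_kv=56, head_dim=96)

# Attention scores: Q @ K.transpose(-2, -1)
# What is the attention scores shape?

Input shape: (12, 9, 96)
Output shape: (12, 1, 9, 56)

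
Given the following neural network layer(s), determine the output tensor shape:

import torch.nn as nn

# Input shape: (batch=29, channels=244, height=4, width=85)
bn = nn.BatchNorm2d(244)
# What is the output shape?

Input shape: (29, 244, 4, 85)
Output shape: (29, 244, 4, 85)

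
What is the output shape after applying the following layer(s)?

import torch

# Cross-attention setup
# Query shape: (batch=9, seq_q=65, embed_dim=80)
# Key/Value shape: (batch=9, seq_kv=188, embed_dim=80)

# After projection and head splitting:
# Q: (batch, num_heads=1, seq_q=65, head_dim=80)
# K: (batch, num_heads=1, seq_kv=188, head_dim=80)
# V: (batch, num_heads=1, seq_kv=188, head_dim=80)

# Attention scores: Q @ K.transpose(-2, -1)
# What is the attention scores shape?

Input shape: (9, 65, 80)
Output shape: (9, 1, 65, 188)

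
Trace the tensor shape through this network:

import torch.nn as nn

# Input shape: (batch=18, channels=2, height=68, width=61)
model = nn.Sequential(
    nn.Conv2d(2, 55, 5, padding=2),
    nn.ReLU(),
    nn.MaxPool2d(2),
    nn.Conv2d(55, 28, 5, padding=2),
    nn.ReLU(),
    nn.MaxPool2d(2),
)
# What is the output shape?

Input shape: (18, 2, 68, 61)
  -> after first Conv2d: (18, 55, 68, 61)
  -> after first MaxPool2d: (18, 55, 34, 30)
  -> after second Conv2d: (18, 28, 34, 30)
Output shape: (18, 28, 17, 15)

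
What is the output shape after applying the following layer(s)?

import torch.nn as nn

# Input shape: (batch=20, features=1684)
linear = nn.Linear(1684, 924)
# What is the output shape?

Input shape: (20, 1684)
Output shape: (20, 924)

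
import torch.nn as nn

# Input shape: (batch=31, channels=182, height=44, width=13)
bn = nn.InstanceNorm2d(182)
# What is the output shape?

Input shape: (31, 182, 44, 13)
Output shape: (31, 182, 44, 13)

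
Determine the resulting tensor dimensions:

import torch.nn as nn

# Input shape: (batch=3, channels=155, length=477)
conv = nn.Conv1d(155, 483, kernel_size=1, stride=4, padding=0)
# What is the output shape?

Input shape: (3, 155, 477)
Output shape: (3, 483, 120)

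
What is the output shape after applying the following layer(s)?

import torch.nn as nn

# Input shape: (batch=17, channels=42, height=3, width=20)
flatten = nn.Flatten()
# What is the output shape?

Input shape: (17, 42, 3, 20)
Output shape: (17, 2520)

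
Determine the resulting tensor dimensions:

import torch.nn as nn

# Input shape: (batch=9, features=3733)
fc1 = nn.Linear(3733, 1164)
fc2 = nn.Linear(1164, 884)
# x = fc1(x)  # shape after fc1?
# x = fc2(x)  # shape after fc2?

Input shape: (9, 3733)
  -> after fc1: (9, 1164)
Output shape: (9, 884)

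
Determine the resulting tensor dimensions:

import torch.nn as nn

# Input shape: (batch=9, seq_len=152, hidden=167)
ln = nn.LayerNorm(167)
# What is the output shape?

Input shape: (9, 152, 167)
Output shape: (9, 152, 167)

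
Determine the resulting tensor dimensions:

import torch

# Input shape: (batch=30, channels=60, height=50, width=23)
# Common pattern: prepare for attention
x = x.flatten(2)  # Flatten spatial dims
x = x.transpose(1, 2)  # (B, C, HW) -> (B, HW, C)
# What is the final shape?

Input shape: (30, 60, 50, 23)
  -> after flatten(2): (30, 60, 1150)
Output shape: (30, 1150, 60)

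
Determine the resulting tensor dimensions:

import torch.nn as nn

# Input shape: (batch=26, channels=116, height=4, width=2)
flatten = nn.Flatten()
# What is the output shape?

Input shape: (26, 116, 4, 2)
Output shape: (26, 928)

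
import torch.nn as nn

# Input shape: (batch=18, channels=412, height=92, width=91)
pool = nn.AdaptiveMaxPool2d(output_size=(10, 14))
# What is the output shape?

Input shape: (18, 412, 92, 91)
Output shape: (18, 412, 10, 14)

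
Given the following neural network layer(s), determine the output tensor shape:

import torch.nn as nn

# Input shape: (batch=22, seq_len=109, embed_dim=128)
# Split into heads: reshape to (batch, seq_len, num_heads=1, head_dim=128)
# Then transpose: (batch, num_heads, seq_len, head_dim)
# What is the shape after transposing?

Input shape: (22, 109, 128)
  -> after reshape: (22, 109, 1, 128)
Output shape: (22, 1, 109, 128)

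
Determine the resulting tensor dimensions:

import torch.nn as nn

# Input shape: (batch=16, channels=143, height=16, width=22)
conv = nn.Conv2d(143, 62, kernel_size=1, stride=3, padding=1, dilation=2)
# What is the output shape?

Input shape: (16, 143, 16, 22)
Output shape: (16, 62, 6, 8)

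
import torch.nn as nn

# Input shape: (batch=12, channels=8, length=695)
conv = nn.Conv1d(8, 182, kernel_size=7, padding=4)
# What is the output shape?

Input shape: (12, 8, 695)
Output shape: (12, 182, 697)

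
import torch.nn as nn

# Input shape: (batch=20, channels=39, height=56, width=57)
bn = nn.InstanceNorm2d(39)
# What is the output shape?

Input shape: (20, 39, 56, 57)
Output shape: (20, 39, 56, 57)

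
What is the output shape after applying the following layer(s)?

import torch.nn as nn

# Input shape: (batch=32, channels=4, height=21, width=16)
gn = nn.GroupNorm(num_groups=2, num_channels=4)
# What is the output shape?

Input shape: (32, 4, 21, 16)
Output shape: (32, 4, 21, 16)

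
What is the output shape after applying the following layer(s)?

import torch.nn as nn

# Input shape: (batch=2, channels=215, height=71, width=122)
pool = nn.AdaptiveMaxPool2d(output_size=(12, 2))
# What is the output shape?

Input shape: (2, 215, 71, 122)
Output shape: (2, 215, 12, 2)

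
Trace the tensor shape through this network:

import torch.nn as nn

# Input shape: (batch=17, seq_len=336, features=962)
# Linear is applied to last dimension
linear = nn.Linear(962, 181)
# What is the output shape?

Input shape: (17, 336, 962)
Output shape: (17, 336, 181)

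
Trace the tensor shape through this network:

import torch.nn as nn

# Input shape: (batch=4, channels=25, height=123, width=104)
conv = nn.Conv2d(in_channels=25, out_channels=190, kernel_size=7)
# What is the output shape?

Input shape: (4, 25, 123, 104)
Output shape: (4, 190, 117, 98)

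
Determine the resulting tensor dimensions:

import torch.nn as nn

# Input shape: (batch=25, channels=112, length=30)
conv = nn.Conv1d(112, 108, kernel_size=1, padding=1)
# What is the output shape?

Input shape: (25, 112, 30)
Output shape: (25, 108, 32)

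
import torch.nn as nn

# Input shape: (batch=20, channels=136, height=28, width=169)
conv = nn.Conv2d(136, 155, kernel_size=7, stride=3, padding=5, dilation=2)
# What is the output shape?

Input shape: (20, 136, 28, 169)
Output shape: (20, 155, 9, 56)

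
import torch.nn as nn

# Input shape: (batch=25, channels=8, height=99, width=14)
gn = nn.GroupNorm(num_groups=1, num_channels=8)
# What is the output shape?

Input shape: (25, 8, 99, 14)
Output shape: (25, 8, 99, 14)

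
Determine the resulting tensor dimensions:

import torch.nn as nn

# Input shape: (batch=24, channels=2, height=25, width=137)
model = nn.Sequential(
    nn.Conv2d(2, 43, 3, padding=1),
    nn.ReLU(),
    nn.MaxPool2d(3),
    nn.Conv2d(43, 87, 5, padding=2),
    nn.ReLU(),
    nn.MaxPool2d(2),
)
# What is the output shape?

Input shape: (24, 2, 25, 137)
  -> after first Conv2d: (24, 43, 25, 137)
  -> after first MaxPool2d: (24, 43, 8, 45)
  -> after second Conv2d: (24, 87, 8, 45)
Output shape: (24, 87, 4, 22)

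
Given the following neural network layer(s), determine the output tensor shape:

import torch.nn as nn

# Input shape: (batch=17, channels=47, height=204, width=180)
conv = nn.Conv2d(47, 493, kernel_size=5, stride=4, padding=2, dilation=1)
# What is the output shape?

Input shape: (17, 47, 204, 180)
Output shape: (17, 493, 51, 45)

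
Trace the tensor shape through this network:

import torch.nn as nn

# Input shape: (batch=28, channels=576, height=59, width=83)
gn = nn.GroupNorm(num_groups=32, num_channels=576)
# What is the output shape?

Input shape: (28, 576, 59, 83)
Output shape: (28, 576, 59, 83)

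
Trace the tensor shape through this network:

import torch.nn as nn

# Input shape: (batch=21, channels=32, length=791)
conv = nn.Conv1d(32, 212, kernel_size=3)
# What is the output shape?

Input shape: (21, 32, 791)
Output shape: (21, 212, 789)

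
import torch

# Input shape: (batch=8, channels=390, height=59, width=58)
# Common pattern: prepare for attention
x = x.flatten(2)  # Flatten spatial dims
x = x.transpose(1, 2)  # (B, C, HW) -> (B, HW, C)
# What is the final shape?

Input shape: (8, 390, 59, 58)
  -> after flatten(2): (8, 390, 3422)
Output shape: (8, 3422, 390)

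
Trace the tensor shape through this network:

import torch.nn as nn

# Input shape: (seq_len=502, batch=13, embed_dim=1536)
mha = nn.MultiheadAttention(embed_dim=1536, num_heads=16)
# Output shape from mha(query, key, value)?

Input shape: (502, 13, 1536)
Output shape: (502, 13, 1536)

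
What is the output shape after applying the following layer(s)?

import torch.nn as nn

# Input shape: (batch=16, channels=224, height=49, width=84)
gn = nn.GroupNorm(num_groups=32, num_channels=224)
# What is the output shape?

Input shape: (16, 224, 49, 84)
Output shape: (16, 224, 49, 84)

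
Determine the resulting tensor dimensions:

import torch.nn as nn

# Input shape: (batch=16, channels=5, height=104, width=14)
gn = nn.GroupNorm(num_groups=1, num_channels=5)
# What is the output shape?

Input shape: (16, 5, 104, 14)
Output shape: (16, 5, 104, 14)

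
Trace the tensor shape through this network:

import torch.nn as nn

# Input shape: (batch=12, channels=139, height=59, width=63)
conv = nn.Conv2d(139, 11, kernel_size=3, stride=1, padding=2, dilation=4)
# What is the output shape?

Input shape: (12, 139, 59, 63)
Output shape: (12, 11, 55, 59)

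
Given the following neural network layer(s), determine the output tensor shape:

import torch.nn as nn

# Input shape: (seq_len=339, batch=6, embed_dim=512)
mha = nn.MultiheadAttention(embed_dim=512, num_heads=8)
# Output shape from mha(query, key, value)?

Input shape: (339, 6, 512)
Output shape: (339, 6, 512)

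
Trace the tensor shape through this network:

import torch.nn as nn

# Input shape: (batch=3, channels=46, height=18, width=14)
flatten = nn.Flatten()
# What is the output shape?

Input shape: (3, 46, 18, 14)
Output shape: (3, 11592)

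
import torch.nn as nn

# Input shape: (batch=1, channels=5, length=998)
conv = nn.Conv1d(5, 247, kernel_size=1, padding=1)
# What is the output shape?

Input shape: (1, 5, 998)
Output shape: (1, 247, 1000)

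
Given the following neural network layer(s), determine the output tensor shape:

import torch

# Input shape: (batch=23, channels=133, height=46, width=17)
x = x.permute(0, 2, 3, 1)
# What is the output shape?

Input shape: (23, 133, 46, 17)
Output shape: (23, 46, 17, 133)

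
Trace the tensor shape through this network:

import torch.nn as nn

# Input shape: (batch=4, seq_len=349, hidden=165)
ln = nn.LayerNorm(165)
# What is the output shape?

Input shape: (4, 349, 165)
Output shape: (4, 349, 165)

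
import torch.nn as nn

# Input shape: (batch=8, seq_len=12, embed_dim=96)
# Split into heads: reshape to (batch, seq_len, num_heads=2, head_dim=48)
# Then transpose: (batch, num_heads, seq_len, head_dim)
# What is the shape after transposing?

Input shape: (8, 12, 96)
  -> after reshape: (8, 12, 2, 48)
Output shape: (8, 2, 12, 48)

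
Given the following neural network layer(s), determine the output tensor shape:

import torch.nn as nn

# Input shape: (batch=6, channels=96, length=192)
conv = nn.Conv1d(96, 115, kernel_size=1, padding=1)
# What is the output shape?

Input shape: (6, 96, 192)
Output shape: (6, 115, 194)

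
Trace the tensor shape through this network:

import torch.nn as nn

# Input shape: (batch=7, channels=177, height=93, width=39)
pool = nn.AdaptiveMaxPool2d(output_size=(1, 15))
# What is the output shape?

Input shape: (7, 177, 93, 39)
Output shape: (7, 177, 1, 15)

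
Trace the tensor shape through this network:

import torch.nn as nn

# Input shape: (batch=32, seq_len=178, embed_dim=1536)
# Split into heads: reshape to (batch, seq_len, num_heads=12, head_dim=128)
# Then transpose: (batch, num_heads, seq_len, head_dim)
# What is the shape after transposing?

Input shape: (32, 178, 1536)
  -> after reshape: (32, 178, 12, 128)
Output shape: (32, 12, 178, 128)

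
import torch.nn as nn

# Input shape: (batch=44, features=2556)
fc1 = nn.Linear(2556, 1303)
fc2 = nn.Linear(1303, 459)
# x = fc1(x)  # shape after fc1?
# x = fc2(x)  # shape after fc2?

Input shape: (44, 2556)
  -> after fc1: (44, 1303)
Output shape: (44, 459)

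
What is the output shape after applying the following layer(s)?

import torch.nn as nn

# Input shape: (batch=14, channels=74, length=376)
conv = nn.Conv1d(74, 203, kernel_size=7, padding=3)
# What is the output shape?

Input shape: (14, 74, 376)
Output shape: (14, 203, 376)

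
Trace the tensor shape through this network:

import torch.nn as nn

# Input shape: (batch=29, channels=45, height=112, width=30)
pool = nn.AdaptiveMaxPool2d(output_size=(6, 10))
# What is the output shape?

Input shape: (29, 45, 112, 30)
Output shape: (29, 45, 6, 10)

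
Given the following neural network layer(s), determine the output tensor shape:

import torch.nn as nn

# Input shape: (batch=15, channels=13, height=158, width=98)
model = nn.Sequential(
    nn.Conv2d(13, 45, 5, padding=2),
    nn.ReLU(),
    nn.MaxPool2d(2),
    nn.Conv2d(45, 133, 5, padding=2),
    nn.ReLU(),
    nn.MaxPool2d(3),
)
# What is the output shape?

Input shape: (15, 13, 158, 98)
  -> after first Conv2d: (15, 45, 158, 98)
  -> after first MaxPool2d: (15, 45, 79, 49)
  -> after second Conv2d: (15, 133, 79, 49)
Output shape: (15, 133, 26, 16)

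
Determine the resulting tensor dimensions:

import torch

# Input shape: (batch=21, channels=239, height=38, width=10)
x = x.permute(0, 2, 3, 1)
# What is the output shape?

Input shape: (21, 239, 38, 10)
Output shape: (21, 38, 10, 239)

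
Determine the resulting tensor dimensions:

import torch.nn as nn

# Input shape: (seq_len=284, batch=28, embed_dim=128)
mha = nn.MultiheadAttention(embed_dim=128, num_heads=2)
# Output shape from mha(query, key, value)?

Input shape: (284, 28, 128)
Output shape: (284, 28, 128)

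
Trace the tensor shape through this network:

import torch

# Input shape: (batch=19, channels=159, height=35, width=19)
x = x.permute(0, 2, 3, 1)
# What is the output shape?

Input shape: (19, 159, 35, 19)
Output shape: (19, 35, 19, 159)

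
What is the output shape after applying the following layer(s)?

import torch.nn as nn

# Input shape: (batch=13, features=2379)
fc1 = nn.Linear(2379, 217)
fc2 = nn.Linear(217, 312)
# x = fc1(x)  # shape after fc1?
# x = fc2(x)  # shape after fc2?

Input shape: (13, 2379)
  -> after fc1: (13, 217)
Output shape: (13, 312)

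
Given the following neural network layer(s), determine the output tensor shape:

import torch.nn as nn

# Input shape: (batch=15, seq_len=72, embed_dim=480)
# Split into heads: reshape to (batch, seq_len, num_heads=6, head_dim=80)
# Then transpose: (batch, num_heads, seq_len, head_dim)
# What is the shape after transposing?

Input shape: (15, 72, 480)
  -> after reshape: (15, 72, 6, 80)
Output shape: (15, 6, 72, 80)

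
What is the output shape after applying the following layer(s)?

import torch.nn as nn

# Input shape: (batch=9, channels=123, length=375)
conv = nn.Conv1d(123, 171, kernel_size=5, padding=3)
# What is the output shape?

Input shape: (9, 123, 375)
Output shape: (9, 171, 377)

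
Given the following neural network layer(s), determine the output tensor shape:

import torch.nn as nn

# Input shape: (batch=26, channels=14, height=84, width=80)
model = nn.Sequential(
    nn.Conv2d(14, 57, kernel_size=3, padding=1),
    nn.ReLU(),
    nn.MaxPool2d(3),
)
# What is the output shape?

Input shape: (26, 14, 84, 80)
  -> after Conv2d: (26, 57, 84, 80)
  -> after ReLU: (26, 57, 84, 80)
Output shape: (26, 57, 28, 26)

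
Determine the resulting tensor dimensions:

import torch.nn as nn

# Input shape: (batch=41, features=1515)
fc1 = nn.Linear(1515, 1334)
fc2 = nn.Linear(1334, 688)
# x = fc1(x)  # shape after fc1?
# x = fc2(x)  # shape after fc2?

Input shape: (41, 1515)
  -> after fc1: (41, 1334)
Output shape: (41, 688)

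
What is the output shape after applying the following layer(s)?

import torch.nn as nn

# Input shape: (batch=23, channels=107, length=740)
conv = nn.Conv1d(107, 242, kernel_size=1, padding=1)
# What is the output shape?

Input shape: (23, 107, 740)
Output shape: (23, 242, 742)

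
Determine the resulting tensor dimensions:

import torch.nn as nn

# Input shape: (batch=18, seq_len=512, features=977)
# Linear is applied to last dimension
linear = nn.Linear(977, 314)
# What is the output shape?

Input shape: (18, 512, 977)
Output shape: (18, 512, 314)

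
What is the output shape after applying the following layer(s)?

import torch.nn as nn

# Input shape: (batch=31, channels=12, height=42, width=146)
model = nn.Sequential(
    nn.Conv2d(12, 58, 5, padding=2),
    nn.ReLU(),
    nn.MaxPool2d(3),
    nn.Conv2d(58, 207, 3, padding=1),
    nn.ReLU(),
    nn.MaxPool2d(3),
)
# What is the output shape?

Input shape: (31, 12, 42, 146)
  -> after first Conv2d: (31, 58, 42, 146)
  -> after first MaxPool2d: (31, 58, 14, 48)
  -> after second Conv2d: (31, 207, 14, 48)
Output shape: (31, 207, 4, 16)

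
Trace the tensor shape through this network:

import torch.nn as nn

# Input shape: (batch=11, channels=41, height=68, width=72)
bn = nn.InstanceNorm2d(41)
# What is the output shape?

Input shape: (11, 41, 68, 72)
Output shape: (11, 41, 68, 72)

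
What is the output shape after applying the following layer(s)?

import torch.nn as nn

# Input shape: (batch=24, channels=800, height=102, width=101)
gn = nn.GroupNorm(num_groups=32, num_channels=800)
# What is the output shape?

Input shape: (24, 800, 102, 101)
Output shape: (24, 800, 102, 101)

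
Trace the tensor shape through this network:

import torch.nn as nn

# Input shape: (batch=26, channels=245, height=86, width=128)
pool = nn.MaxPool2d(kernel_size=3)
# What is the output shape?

Input shape: (26, 245, 86, 128)
Output shape: (26, 245, 28, 42)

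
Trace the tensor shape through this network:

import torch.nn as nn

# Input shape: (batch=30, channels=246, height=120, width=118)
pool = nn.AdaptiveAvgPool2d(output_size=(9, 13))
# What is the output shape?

Input shape: (30, 246, 120, 118)
Output shape: (30, 246, 9, 13)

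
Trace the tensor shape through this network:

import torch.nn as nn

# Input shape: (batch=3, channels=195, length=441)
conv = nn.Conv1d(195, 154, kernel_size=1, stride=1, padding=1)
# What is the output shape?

Input shape: (3, 195, 441)
Output shape: (3, 154, 443)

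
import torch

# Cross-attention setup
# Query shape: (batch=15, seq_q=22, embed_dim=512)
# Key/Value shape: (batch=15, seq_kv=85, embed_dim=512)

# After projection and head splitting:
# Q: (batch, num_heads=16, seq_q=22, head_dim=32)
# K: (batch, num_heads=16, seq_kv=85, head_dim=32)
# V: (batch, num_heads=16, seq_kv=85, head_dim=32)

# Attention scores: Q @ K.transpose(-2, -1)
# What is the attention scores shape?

Input shape: (15, 22, 512)
Output shape: (15, 16, 22, 85)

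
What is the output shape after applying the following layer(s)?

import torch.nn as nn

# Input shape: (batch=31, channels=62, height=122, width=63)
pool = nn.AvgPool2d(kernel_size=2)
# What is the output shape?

Input shape: (31, 62, 122, 63)
Output shape: (31, 62, 61, 31)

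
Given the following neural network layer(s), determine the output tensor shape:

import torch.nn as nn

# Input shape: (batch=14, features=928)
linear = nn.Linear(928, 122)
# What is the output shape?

Input shape: (14, 928)
Output shape: (14, 122)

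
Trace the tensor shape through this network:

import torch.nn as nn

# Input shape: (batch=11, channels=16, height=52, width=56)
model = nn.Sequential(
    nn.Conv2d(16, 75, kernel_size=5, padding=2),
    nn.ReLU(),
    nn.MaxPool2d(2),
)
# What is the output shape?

Input shape: (11, 16, 52, 56)
  -> after Conv2d: (11, 75, 52, 56)
  -> after ReLU: (11, 75, 52, 56)
Output shape: (11, 75, 26, 28)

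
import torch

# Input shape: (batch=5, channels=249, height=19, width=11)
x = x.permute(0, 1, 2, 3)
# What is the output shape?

Input shape: (5, 249, 19, 11)
Output shape: (5, 249, 19, 11)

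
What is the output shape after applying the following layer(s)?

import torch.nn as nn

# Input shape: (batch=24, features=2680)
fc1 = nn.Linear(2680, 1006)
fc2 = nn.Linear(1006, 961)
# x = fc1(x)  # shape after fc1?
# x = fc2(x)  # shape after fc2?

Input shape: (24, 2680)
  -> after fc1: (24, 1006)
Output shape: (24, 961)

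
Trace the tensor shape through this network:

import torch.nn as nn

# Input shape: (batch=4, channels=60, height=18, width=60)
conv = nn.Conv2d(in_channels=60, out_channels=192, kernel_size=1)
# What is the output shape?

Input shape: (4, 60, 18, 60)
Output shape: (4, 192, 18, 60)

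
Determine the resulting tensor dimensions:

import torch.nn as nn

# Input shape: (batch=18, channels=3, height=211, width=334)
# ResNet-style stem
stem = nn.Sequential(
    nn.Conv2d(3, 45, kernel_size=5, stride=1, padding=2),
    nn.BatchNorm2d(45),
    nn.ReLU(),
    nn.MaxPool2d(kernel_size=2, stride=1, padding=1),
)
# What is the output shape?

Input shape: (18, 3, 211, 334)
  -> after Conv2d 5x5 stride=1: (18, 45, 211, 334)
Output shape: (18, 45, 212, 335)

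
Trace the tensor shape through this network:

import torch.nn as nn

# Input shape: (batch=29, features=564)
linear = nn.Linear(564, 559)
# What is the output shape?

Input shape: (29, 564)
Output shape: (29, 559)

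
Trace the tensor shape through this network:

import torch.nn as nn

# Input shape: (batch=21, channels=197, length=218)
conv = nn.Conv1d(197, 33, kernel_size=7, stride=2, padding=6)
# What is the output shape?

Input shape: (21, 197, 218)
Output shape: (21, 33, 112)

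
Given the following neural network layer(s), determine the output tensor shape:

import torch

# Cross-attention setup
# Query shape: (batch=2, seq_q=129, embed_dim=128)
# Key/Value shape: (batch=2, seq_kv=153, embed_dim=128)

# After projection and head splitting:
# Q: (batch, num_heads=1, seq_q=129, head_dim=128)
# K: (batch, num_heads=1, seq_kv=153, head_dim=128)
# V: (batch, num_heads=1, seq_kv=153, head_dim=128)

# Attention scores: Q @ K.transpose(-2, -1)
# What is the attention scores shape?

Input shape: (2, 129, 128)
Output shape: (2, 1, 129, 153)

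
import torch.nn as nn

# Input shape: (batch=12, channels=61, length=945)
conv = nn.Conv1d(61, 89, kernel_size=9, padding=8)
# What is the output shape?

Input shape: (12, 61, 945)
Output shape: (12, 89, 953)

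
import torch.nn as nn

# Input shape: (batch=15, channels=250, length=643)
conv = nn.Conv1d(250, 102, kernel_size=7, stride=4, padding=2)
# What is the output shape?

Input shape: (15, 250, 643)
Output shape: (15, 102, 161)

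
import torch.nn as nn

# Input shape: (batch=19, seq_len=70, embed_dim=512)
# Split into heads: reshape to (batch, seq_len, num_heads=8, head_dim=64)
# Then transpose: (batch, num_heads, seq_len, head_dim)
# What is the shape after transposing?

Input shape: (19, 70, 512)
  -> after reshape: (19, 70, 8, 64)
Output shape: (19, 8, 70, 64)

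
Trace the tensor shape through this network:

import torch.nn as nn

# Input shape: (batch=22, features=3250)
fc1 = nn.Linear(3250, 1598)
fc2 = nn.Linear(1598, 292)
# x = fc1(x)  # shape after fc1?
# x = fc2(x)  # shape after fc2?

Input shape: (22, 3250)
  -> after fc1: (22, 1598)
Output shape: (22, 292)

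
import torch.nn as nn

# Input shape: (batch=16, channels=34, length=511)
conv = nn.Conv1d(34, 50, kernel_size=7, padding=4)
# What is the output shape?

Input shape: (16, 34, 511)
Output shape: (16, 50, 513)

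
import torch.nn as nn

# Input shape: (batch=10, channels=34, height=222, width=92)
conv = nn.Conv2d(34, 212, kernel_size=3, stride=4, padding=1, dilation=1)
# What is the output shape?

Input shape: (10, 34, 222, 92)
Output shape: (10, 212, 56, 23)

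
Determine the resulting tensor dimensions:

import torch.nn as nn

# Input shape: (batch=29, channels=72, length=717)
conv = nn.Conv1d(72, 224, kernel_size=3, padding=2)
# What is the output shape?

Input shape: (29, 72, 717)
Output shape: (29, 224, 719)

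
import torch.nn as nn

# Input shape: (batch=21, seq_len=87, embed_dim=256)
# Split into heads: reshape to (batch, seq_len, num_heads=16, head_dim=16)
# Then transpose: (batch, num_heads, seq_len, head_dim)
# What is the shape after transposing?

Input shape: (21, 87, 256)
  -> after reshape: (21, 87, 16, 16)
Output shape: (21, 16, 87, 16)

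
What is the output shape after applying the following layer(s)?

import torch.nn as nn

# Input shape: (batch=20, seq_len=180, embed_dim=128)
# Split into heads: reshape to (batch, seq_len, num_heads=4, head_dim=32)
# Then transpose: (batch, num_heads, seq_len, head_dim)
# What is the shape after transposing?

Input shape: (20, 180, 128)
  -> after reshape: (20, 180, 4, 32)
Output shape: (20, 4, 180, 32)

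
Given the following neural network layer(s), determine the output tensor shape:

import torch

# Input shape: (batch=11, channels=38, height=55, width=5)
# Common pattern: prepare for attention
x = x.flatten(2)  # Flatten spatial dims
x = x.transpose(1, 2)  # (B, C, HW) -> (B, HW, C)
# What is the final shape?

Input shape: (11, 38, 55, 5)
  -> after flatten(2): (11, 38, 275)
Output shape: (11, 275, 38)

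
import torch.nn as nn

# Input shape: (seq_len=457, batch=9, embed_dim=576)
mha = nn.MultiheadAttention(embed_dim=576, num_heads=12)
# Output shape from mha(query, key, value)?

Input shape: (457, 9, 576)
Output shape: (457, 9, 576)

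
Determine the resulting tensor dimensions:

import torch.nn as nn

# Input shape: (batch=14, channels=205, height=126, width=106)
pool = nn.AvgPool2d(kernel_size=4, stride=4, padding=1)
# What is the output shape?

Input shape: (14, 205, 126, 106)
Output shape: (14, 205, 32, 27)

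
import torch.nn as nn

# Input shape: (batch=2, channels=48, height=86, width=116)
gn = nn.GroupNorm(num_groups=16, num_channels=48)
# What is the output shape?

Input shape: (2, 48, 86, 116)
Output shape: (2, 48, 86, 116)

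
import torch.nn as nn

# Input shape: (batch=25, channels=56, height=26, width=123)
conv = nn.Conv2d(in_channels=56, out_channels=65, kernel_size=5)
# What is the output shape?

Input shape: (25, 56, 26, 123)
Output shape: (25, 65, 22, 119)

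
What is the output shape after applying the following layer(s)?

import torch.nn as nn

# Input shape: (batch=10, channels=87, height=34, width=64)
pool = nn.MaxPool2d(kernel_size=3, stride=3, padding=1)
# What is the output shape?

Input shape: (10, 87, 34, 64)
Output shape: (10, 87, 12, 22)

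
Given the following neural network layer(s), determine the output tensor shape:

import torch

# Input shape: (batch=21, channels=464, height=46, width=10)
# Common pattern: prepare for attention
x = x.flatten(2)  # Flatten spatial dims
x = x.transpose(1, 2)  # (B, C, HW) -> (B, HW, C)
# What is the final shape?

Input shape: (21, 464, 46, 10)
  -> after flatten(2): (21, 464, 460)
Output shape: (21, 460, 464)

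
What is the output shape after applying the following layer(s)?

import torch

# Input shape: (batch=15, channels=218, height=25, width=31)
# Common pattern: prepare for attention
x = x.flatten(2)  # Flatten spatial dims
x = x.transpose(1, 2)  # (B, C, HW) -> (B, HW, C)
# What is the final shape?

Input shape: (15, 218, 25, 31)
  -> after flatten(2): (15, 218, 775)
Output shape: (15, 775, 218)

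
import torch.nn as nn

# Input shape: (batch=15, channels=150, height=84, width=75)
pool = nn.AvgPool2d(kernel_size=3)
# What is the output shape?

Input shape: (15, 150, 84, 75)
Output shape: (15, 150, 28, 25)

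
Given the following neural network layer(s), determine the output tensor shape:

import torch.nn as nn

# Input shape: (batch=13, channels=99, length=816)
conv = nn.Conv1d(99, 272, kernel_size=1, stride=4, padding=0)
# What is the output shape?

Input shape: (13, 99, 816)
Output shape: (13, 272, 204)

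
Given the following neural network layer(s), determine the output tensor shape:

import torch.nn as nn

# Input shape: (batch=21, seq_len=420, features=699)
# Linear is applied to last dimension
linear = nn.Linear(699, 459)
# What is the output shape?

Input shape: (21, 420, 699)
Output shape: (21, 420, 459)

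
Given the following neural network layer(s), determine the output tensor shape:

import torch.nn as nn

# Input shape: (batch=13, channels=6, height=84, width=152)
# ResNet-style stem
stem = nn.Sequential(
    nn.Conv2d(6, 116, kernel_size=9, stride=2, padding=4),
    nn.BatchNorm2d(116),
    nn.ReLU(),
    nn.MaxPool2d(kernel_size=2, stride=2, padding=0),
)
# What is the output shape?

Input shape: (13, 6, 84, 152)
  -> after Conv2d 9x9 stride=2: (13, 116, 42, 76)
Output shape: (13, 116, 21, 38)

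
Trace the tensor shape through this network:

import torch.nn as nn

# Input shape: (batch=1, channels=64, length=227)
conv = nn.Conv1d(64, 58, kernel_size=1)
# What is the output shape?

Input shape: (1, 64, 227)
Output shape: (1, 58, 227)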